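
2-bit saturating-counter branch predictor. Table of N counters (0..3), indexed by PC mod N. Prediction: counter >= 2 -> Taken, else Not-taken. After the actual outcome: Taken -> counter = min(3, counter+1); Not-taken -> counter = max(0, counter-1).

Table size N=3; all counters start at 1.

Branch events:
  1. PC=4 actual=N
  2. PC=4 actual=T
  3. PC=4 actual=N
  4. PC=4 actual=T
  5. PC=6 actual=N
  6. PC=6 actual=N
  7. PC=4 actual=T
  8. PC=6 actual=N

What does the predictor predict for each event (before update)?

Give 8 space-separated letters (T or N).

Ev 1: PC=4 idx=1 pred=N actual=N -> ctr[1]=0
Ev 2: PC=4 idx=1 pred=N actual=T -> ctr[1]=1
Ev 3: PC=4 idx=1 pred=N actual=N -> ctr[1]=0
Ev 4: PC=4 idx=1 pred=N actual=T -> ctr[1]=1
Ev 5: PC=6 idx=0 pred=N actual=N -> ctr[0]=0
Ev 6: PC=6 idx=0 pred=N actual=N -> ctr[0]=0
Ev 7: PC=4 idx=1 pred=N actual=T -> ctr[1]=2
Ev 8: PC=6 idx=0 pred=N actual=N -> ctr[0]=0

Answer: N N N N N N N N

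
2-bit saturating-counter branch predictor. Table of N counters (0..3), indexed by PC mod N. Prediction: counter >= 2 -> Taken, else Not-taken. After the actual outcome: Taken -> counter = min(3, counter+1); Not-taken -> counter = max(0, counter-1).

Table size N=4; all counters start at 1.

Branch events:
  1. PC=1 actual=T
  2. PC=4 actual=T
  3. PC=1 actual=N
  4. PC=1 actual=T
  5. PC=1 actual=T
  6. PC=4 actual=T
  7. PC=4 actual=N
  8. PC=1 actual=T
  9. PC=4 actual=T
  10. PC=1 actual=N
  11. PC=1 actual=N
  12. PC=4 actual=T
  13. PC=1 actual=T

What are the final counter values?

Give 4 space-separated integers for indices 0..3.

Answer: 3 2 1 1

Derivation:
Ev 1: PC=1 idx=1 pred=N actual=T -> ctr[1]=2
Ev 2: PC=4 idx=0 pred=N actual=T -> ctr[0]=2
Ev 3: PC=1 idx=1 pred=T actual=N -> ctr[1]=1
Ev 4: PC=1 idx=1 pred=N actual=T -> ctr[1]=2
Ev 5: PC=1 idx=1 pred=T actual=T -> ctr[1]=3
Ev 6: PC=4 idx=0 pred=T actual=T -> ctr[0]=3
Ev 7: PC=4 idx=0 pred=T actual=N -> ctr[0]=2
Ev 8: PC=1 idx=1 pred=T actual=T -> ctr[1]=3
Ev 9: PC=4 idx=0 pred=T actual=T -> ctr[0]=3
Ev 10: PC=1 idx=1 pred=T actual=N -> ctr[1]=2
Ev 11: PC=1 idx=1 pred=T actual=N -> ctr[1]=1
Ev 12: PC=4 idx=0 pred=T actual=T -> ctr[0]=3
Ev 13: PC=1 idx=1 pred=N actual=T -> ctr[1]=2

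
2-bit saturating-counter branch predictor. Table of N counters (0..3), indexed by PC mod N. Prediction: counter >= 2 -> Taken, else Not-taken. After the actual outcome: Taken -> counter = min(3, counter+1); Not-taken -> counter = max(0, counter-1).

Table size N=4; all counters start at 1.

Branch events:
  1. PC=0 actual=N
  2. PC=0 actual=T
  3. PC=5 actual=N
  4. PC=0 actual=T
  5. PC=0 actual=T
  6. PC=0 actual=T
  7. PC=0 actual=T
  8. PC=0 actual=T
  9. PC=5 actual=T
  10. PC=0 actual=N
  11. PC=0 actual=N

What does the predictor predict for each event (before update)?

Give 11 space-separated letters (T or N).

Answer: N N N N T T T T N T T

Derivation:
Ev 1: PC=0 idx=0 pred=N actual=N -> ctr[0]=0
Ev 2: PC=0 idx=0 pred=N actual=T -> ctr[0]=1
Ev 3: PC=5 idx=1 pred=N actual=N -> ctr[1]=0
Ev 4: PC=0 idx=0 pred=N actual=T -> ctr[0]=2
Ev 5: PC=0 idx=0 pred=T actual=T -> ctr[0]=3
Ev 6: PC=0 idx=0 pred=T actual=T -> ctr[0]=3
Ev 7: PC=0 idx=0 pred=T actual=T -> ctr[0]=3
Ev 8: PC=0 idx=0 pred=T actual=T -> ctr[0]=3
Ev 9: PC=5 idx=1 pred=N actual=T -> ctr[1]=1
Ev 10: PC=0 idx=0 pred=T actual=N -> ctr[0]=2
Ev 11: PC=0 idx=0 pred=T actual=N -> ctr[0]=1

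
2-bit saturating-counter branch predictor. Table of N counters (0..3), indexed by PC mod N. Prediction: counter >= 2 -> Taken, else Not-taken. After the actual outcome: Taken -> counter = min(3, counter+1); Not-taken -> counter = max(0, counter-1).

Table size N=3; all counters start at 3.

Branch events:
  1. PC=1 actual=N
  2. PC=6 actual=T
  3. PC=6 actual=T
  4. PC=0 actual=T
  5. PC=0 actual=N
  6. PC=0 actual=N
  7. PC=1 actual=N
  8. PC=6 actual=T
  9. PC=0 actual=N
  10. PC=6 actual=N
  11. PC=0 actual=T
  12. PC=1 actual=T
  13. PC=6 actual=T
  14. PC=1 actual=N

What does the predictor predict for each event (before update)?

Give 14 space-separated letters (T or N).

Answer: T T T T T T T N T N N N N T

Derivation:
Ev 1: PC=1 idx=1 pred=T actual=N -> ctr[1]=2
Ev 2: PC=6 idx=0 pred=T actual=T -> ctr[0]=3
Ev 3: PC=6 idx=0 pred=T actual=T -> ctr[0]=3
Ev 4: PC=0 idx=0 pred=T actual=T -> ctr[0]=3
Ev 5: PC=0 idx=0 pred=T actual=N -> ctr[0]=2
Ev 6: PC=0 idx=0 pred=T actual=N -> ctr[0]=1
Ev 7: PC=1 idx=1 pred=T actual=N -> ctr[1]=1
Ev 8: PC=6 idx=0 pred=N actual=T -> ctr[0]=2
Ev 9: PC=0 idx=0 pred=T actual=N -> ctr[0]=1
Ev 10: PC=6 idx=0 pred=N actual=N -> ctr[0]=0
Ev 11: PC=0 idx=0 pred=N actual=T -> ctr[0]=1
Ev 12: PC=1 idx=1 pred=N actual=T -> ctr[1]=2
Ev 13: PC=6 idx=0 pred=N actual=T -> ctr[0]=2
Ev 14: PC=1 idx=1 pred=T actual=N -> ctr[1]=1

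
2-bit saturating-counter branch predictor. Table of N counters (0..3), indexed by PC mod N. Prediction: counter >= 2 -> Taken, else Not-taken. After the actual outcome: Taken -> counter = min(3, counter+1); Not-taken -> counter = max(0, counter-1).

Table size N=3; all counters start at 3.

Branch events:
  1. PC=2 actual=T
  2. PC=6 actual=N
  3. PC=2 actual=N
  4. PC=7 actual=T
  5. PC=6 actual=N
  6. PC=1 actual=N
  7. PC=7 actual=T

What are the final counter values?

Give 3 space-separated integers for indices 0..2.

Answer: 1 3 2

Derivation:
Ev 1: PC=2 idx=2 pred=T actual=T -> ctr[2]=3
Ev 2: PC=6 idx=0 pred=T actual=N -> ctr[0]=2
Ev 3: PC=2 idx=2 pred=T actual=N -> ctr[2]=2
Ev 4: PC=7 idx=1 pred=T actual=T -> ctr[1]=3
Ev 5: PC=6 idx=0 pred=T actual=N -> ctr[0]=1
Ev 6: PC=1 idx=1 pred=T actual=N -> ctr[1]=2
Ev 7: PC=7 idx=1 pred=T actual=T -> ctr[1]=3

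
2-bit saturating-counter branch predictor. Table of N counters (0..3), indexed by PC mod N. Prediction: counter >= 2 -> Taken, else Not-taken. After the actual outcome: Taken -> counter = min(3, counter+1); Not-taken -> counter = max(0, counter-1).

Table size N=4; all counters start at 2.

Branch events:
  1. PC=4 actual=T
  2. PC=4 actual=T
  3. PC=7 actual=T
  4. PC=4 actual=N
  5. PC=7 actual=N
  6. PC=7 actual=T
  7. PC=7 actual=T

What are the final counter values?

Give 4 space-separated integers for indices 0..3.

Answer: 2 2 2 3

Derivation:
Ev 1: PC=4 idx=0 pred=T actual=T -> ctr[0]=3
Ev 2: PC=4 idx=0 pred=T actual=T -> ctr[0]=3
Ev 3: PC=7 idx=3 pred=T actual=T -> ctr[3]=3
Ev 4: PC=4 idx=0 pred=T actual=N -> ctr[0]=2
Ev 5: PC=7 idx=3 pred=T actual=N -> ctr[3]=2
Ev 6: PC=7 idx=3 pred=T actual=T -> ctr[3]=3
Ev 7: PC=7 idx=3 pred=T actual=T -> ctr[3]=3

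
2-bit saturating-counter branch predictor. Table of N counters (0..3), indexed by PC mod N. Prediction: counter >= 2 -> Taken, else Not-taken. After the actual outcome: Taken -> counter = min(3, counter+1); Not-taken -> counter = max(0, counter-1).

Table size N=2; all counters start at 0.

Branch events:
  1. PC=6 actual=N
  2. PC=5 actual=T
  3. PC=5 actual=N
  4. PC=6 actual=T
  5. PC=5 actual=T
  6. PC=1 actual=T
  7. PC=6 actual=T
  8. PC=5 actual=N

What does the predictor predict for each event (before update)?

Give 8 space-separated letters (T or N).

Ev 1: PC=6 idx=0 pred=N actual=N -> ctr[0]=0
Ev 2: PC=5 idx=1 pred=N actual=T -> ctr[1]=1
Ev 3: PC=5 idx=1 pred=N actual=N -> ctr[1]=0
Ev 4: PC=6 idx=0 pred=N actual=T -> ctr[0]=1
Ev 5: PC=5 idx=1 pred=N actual=T -> ctr[1]=1
Ev 6: PC=1 idx=1 pred=N actual=T -> ctr[1]=2
Ev 7: PC=6 idx=0 pred=N actual=T -> ctr[0]=2
Ev 8: PC=5 idx=1 pred=T actual=N -> ctr[1]=1

Answer: N N N N N N N T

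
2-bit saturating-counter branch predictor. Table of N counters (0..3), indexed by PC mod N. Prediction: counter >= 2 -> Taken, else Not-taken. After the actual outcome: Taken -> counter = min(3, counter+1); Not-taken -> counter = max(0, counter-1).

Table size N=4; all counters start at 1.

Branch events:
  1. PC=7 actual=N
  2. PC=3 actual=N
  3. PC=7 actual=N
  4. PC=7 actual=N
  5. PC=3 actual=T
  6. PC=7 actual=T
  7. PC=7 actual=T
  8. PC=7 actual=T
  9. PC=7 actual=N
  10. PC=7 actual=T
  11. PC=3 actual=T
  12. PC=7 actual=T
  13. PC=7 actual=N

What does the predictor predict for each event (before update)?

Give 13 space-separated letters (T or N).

Answer: N N N N N N T T T T T T T

Derivation:
Ev 1: PC=7 idx=3 pred=N actual=N -> ctr[3]=0
Ev 2: PC=3 idx=3 pred=N actual=N -> ctr[3]=0
Ev 3: PC=7 idx=3 pred=N actual=N -> ctr[3]=0
Ev 4: PC=7 idx=3 pred=N actual=N -> ctr[3]=0
Ev 5: PC=3 idx=3 pred=N actual=T -> ctr[3]=1
Ev 6: PC=7 idx=3 pred=N actual=T -> ctr[3]=2
Ev 7: PC=7 idx=3 pred=T actual=T -> ctr[3]=3
Ev 8: PC=7 idx=3 pred=T actual=T -> ctr[3]=3
Ev 9: PC=7 idx=3 pred=T actual=N -> ctr[3]=2
Ev 10: PC=7 idx=3 pred=T actual=T -> ctr[3]=3
Ev 11: PC=3 idx=3 pred=T actual=T -> ctr[3]=3
Ev 12: PC=7 idx=3 pred=T actual=T -> ctr[3]=3
Ev 13: PC=7 idx=3 pred=T actual=N -> ctr[3]=2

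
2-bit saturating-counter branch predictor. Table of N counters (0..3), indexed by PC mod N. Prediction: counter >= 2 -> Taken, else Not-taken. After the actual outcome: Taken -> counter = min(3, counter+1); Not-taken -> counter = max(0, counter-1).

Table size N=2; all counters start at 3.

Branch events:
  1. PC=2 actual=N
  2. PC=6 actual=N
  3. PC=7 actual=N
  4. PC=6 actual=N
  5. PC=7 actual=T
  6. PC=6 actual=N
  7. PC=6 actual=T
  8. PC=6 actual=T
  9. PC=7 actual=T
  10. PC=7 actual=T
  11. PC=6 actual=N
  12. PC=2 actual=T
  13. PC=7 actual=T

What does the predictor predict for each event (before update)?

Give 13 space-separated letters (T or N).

Answer: T T T N T N N N T T T N T

Derivation:
Ev 1: PC=2 idx=0 pred=T actual=N -> ctr[0]=2
Ev 2: PC=6 idx=0 pred=T actual=N -> ctr[0]=1
Ev 3: PC=7 idx=1 pred=T actual=N -> ctr[1]=2
Ev 4: PC=6 idx=0 pred=N actual=N -> ctr[0]=0
Ev 5: PC=7 idx=1 pred=T actual=T -> ctr[1]=3
Ev 6: PC=6 idx=0 pred=N actual=N -> ctr[0]=0
Ev 7: PC=6 idx=0 pred=N actual=T -> ctr[0]=1
Ev 8: PC=6 idx=0 pred=N actual=T -> ctr[0]=2
Ev 9: PC=7 idx=1 pred=T actual=T -> ctr[1]=3
Ev 10: PC=7 idx=1 pred=T actual=T -> ctr[1]=3
Ev 11: PC=6 idx=0 pred=T actual=N -> ctr[0]=1
Ev 12: PC=2 idx=0 pred=N actual=T -> ctr[0]=2
Ev 13: PC=7 idx=1 pred=T actual=T -> ctr[1]=3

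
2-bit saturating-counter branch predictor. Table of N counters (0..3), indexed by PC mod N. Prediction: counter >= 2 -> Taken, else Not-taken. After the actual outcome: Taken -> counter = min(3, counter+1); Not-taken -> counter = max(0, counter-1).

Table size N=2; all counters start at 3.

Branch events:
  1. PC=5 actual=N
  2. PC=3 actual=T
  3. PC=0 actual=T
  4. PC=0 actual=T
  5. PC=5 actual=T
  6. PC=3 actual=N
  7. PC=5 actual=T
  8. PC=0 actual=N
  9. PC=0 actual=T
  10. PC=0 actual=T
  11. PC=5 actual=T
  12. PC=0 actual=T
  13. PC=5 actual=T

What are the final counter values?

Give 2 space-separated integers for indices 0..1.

Ev 1: PC=5 idx=1 pred=T actual=N -> ctr[1]=2
Ev 2: PC=3 idx=1 pred=T actual=T -> ctr[1]=3
Ev 3: PC=0 idx=0 pred=T actual=T -> ctr[0]=3
Ev 4: PC=0 idx=0 pred=T actual=T -> ctr[0]=3
Ev 5: PC=5 idx=1 pred=T actual=T -> ctr[1]=3
Ev 6: PC=3 idx=1 pred=T actual=N -> ctr[1]=2
Ev 7: PC=5 idx=1 pred=T actual=T -> ctr[1]=3
Ev 8: PC=0 idx=0 pred=T actual=N -> ctr[0]=2
Ev 9: PC=0 idx=0 pred=T actual=T -> ctr[0]=3
Ev 10: PC=0 idx=0 pred=T actual=T -> ctr[0]=3
Ev 11: PC=5 idx=1 pred=T actual=T -> ctr[1]=3
Ev 12: PC=0 idx=0 pred=T actual=T -> ctr[0]=3
Ev 13: PC=5 idx=1 pred=T actual=T -> ctr[1]=3

Answer: 3 3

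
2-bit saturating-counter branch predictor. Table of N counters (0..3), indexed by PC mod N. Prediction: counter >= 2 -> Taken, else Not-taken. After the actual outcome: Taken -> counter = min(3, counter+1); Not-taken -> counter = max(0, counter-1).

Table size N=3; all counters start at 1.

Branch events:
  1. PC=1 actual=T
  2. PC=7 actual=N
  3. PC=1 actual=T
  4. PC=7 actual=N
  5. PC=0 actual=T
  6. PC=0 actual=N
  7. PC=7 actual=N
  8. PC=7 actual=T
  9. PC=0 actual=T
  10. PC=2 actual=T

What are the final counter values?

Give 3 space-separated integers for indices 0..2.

Ev 1: PC=1 idx=1 pred=N actual=T -> ctr[1]=2
Ev 2: PC=7 idx=1 pred=T actual=N -> ctr[1]=1
Ev 3: PC=1 idx=1 pred=N actual=T -> ctr[1]=2
Ev 4: PC=7 idx=1 pred=T actual=N -> ctr[1]=1
Ev 5: PC=0 idx=0 pred=N actual=T -> ctr[0]=2
Ev 6: PC=0 idx=0 pred=T actual=N -> ctr[0]=1
Ev 7: PC=7 idx=1 pred=N actual=N -> ctr[1]=0
Ev 8: PC=7 idx=1 pred=N actual=T -> ctr[1]=1
Ev 9: PC=0 idx=0 pred=N actual=T -> ctr[0]=2
Ev 10: PC=2 idx=2 pred=N actual=T -> ctr[2]=2

Answer: 2 1 2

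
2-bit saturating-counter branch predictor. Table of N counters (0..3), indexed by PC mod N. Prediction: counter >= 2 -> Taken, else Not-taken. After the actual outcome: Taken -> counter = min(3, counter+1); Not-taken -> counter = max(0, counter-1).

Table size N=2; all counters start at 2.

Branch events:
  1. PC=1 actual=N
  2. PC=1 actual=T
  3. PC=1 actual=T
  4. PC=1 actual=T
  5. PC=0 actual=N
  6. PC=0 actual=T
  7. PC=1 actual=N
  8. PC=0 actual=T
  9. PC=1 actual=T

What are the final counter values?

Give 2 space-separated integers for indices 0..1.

Ev 1: PC=1 idx=1 pred=T actual=N -> ctr[1]=1
Ev 2: PC=1 idx=1 pred=N actual=T -> ctr[1]=2
Ev 3: PC=1 idx=1 pred=T actual=T -> ctr[1]=3
Ev 4: PC=1 idx=1 pred=T actual=T -> ctr[1]=3
Ev 5: PC=0 idx=0 pred=T actual=N -> ctr[0]=1
Ev 6: PC=0 idx=0 pred=N actual=T -> ctr[0]=2
Ev 7: PC=1 idx=1 pred=T actual=N -> ctr[1]=2
Ev 8: PC=0 idx=0 pred=T actual=T -> ctr[0]=3
Ev 9: PC=1 idx=1 pred=T actual=T -> ctr[1]=3

Answer: 3 3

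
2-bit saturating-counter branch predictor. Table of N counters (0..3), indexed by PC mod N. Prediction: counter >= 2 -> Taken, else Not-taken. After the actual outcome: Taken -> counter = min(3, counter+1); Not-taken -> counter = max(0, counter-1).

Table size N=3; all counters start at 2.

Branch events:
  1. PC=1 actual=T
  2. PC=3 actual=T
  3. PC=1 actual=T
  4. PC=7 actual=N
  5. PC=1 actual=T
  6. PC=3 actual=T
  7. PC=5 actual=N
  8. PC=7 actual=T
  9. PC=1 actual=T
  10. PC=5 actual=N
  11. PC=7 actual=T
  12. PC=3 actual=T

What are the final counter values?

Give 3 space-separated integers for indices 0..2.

Answer: 3 3 0

Derivation:
Ev 1: PC=1 idx=1 pred=T actual=T -> ctr[1]=3
Ev 2: PC=3 idx=0 pred=T actual=T -> ctr[0]=3
Ev 3: PC=1 idx=1 pred=T actual=T -> ctr[1]=3
Ev 4: PC=7 idx=1 pred=T actual=N -> ctr[1]=2
Ev 5: PC=1 idx=1 pred=T actual=T -> ctr[1]=3
Ev 6: PC=3 idx=0 pred=T actual=T -> ctr[0]=3
Ev 7: PC=5 idx=2 pred=T actual=N -> ctr[2]=1
Ev 8: PC=7 idx=1 pred=T actual=T -> ctr[1]=3
Ev 9: PC=1 idx=1 pred=T actual=T -> ctr[1]=3
Ev 10: PC=5 idx=2 pred=N actual=N -> ctr[2]=0
Ev 11: PC=7 idx=1 pred=T actual=T -> ctr[1]=3
Ev 12: PC=3 idx=0 pred=T actual=T -> ctr[0]=3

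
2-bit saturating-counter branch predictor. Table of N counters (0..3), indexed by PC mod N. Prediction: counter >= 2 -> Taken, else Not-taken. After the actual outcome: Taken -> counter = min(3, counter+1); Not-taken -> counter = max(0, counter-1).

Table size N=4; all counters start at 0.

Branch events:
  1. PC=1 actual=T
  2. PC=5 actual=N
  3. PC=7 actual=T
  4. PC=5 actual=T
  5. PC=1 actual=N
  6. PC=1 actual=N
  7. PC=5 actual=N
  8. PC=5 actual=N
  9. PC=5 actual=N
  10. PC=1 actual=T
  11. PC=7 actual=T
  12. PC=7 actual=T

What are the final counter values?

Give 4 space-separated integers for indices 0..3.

Answer: 0 1 0 3

Derivation:
Ev 1: PC=1 idx=1 pred=N actual=T -> ctr[1]=1
Ev 2: PC=5 idx=1 pred=N actual=N -> ctr[1]=0
Ev 3: PC=7 idx=3 pred=N actual=T -> ctr[3]=1
Ev 4: PC=5 idx=1 pred=N actual=T -> ctr[1]=1
Ev 5: PC=1 idx=1 pred=N actual=N -> ctr[1]=0
Ev 6: PC=1 idx=1 pred=N actual=N -> ctr[1]=0
Ev 7: PC=5 idx=1 pred=N actual=N -> ctr[1]=0
Ev 8: PC=5 idx=1 pred=N actual=N -> ctr[1]=0
Ev 9: PC=5 idx=1 pred=N actual=N -> ctr[1]=0
Ev 10: PC=1 idx=1 pred=N actual=T -> ctr[1]=1
Ev 11: PC=7 idx=3 pred=N actual=T -> ctr[3]=2
Ev 12: PC=7 idx=3 pred=T actual=T -> ctr[3]=3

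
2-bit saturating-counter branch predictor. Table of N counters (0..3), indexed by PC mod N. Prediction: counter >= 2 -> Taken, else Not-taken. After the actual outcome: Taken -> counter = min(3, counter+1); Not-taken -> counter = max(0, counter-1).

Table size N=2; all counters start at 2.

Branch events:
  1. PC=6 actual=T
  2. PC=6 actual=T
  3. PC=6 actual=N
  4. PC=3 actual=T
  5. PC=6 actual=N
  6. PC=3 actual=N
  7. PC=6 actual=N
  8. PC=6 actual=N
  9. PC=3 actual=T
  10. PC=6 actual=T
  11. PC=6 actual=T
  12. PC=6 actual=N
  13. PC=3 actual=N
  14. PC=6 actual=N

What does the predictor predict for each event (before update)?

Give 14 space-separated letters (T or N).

Answer: T T T T T T N N T N N T T N

Derivation:
Ev 1: PC=6 idx=0 pred=T actual=T -> ctr[0]=3
Ev 2: PC=6 idx=0 pred=T actual=T -> ctr[0]=3
Ev 3: PC=6 idx=0 pred=T actual=N -> ctr[0]=2
Ev 4: PC=3 idx=1 pred=T actual=T -> ctr[1]=3
Ev 5: PC=6 idx=0 pred=T actual=N -> ctr[0]=1
Ev 6: PC=3 idx=1 pred=T actual=N -> ctr[1]=2
Ev 7: PC=6 idx=0 pred=N actual=N -> ctr[0]=0
Ev 8: PC=6 idx=0 pred=N actual=N -> ctr[0]=0
Ev 9: PC=3 idx=1 pred=T actual=T -> ctr[1]=3
Ev 10: PC=6 idx=0 pred=N actual=T -> ctr[0]=1
Ev 11: PC=6 idx=0 pred=N actual=T -> ctr[0]=2
Ev 12: PC=6 idx=0 pred=T actual=N -> ctr[0]=1
Ev 13: PC=3 idx=1 pred=T actual=N -> ctr[1]=2
Ev 14: PC=6 idx=0 pred=N actual=N -> ctr[0]=0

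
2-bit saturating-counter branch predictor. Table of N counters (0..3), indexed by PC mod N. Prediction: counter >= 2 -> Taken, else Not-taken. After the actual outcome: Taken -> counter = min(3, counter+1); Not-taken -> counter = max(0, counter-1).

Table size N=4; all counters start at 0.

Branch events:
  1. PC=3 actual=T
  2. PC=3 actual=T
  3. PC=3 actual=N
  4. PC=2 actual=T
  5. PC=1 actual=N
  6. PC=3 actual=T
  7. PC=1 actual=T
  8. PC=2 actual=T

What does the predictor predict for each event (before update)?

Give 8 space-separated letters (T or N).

Ev 1: PC=3 idx=3 pred=N actual=T -> ctr[3]=1
Ev 2: PC=3 idx=3 pred=N actual=T -> ctr[3]=2
Ev 3: PC=3 idx=3 pred=T actual=N -> ctr[3]=1
Ev 4: PC=2 idx=2 pred=N actual=T -> ctr[2]=1
Ev 5: PC=1 idx=1 pred=N actual=N -> ctr[1]=0
Ev 6: PC=3 idx=3 pred=N actual=T -> ctr[3]=2
Ev 7: PC=1 idx=1 pred=N actual=T -> ctr[1]=1
Ev 8: PC=2 idx=2 pred=N actual=T -> ctr[2]=2

Answer: N N T N N N N N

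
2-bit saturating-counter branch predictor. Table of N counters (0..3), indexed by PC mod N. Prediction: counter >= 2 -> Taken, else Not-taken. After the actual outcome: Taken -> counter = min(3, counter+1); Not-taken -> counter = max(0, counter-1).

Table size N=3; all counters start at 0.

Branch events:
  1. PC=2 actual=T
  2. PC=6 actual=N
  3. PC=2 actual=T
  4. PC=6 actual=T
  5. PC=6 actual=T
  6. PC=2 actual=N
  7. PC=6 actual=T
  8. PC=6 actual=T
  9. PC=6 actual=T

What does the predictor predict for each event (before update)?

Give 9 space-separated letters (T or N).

Answer: N N N N N T T T T

Derivation:
Ev 1: PC=2 idx=2 pred=N actual=T -> ctr[2]=1
Ev 2: PC=6 idx=0 pred=N actual=N -> ctr[0]=0
Ev 3: PC=2 idx=2 pred=N actual=T -> ctr[2]=2
Ev 4: PC=6 idx=0 pred=N actual=T -> ctr[0]=1
Ev 5: PC=6 idx=0 pred=N actual=T -> ctr[0]=2
Ev 6: PC=2 idx=2 pred=T actual=N -> ctr[2]=1
Ev 7: PC=6 idx=0 pred=T actual=T -> ctr[0]=3
Ev 8: PC=6 idx=0 pred=T actual=T -> ctr[0]=3
Ev 9: PC=6 idx=0 pred=T actual=T -> ctr[0]=3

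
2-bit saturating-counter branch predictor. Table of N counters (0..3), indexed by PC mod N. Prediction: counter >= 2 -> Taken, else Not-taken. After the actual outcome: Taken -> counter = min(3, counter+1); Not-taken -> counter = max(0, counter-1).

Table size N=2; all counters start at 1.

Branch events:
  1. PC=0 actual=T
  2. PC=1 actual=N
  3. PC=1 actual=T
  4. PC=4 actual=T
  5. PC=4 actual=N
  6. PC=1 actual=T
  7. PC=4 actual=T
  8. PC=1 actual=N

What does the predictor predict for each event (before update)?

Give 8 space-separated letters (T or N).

Answer: N N N T T N T T

Derivation:
Ev 1: PC=0 idx=0 pred=N actual=T -> ctr[0]=2
Ev 2: PC=1 idx=1 pred=N actual=N -> ctr[1]=0
Ev 3: PC=1 idx=1 pred=N actual=T -> ctr[1]=1
Ev 4: PC=4 idx=0 pred=T actual=T -> ctr[0]=3
Ev 5: PC=4 idx=0 pred=T actual=N -> ctr[0]=2
Ev 6: PC=1 idx=1 pred=N actual=T -> ctr[1]=2
Ev 7: PC=4 idx=0 pred=T actual=T -> ctr[0]=3
Ev 8: PC=1 idx=1 pred=T actual=N -> ctr[1]=1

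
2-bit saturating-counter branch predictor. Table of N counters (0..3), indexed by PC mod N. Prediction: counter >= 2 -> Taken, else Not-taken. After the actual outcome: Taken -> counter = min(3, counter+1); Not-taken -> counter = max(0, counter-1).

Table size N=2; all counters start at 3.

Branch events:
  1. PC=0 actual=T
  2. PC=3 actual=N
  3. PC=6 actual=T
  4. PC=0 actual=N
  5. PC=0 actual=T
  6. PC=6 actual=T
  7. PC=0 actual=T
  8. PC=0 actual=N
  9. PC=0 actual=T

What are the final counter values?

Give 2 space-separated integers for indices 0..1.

Ev 1: PC=0 idx=0 pred=T actual=T -> ctr[0]=3
Ev 2: PC=3 idx=1 pred=T actual=N -> ctr[1]=2
Ev 3: PC=6 idx=0 pred=T actual=T -> ctr[0]=3
Ev 4: PC=0 idx=0 pred=T actual=N -> ctr[0]=2
Ev 5: PC=0 idx=0 pred=T actual=T -> ctr[0]=3
Ev 6: PC=6 idx=0 pred=T actual=T -> ctr[0]=3
Ev 7: PC=0 idx=0 pred=T actual=T -> ctr[0]=3
Ev 8: PC=0 idx=0 pred=T actual=N -> ctr[0]=2
Ev 9: PC=0 idx=0 pred=T actual=T -> ctr[0]=3

Answer: 3 2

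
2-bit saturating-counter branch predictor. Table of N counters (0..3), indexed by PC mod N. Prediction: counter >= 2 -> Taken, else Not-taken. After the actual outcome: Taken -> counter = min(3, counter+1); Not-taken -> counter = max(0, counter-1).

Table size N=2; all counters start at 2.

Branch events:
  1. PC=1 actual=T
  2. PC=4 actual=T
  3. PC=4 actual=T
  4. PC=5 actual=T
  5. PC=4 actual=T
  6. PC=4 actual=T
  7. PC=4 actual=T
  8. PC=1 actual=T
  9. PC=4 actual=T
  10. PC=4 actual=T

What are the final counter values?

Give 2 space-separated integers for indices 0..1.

Ev 1: PC=1 idx=1 pred=T actual=T -> ctr[1]=3
Ev 2: PC=4 idx=0 pred=T actual=T -> ctr[0]=3
Ev 3: PC=4 idx=0 pred=T actual=T -> ctr[0]=3
Ev 4: PC=5 idx=1 pred=T actual=T -> ctr[1]=3
Ev 5: PC=4 idx=0 pred=T actual=T -> ctr[0]=3
Ev 6: PC=4 idx=0 pred=T actual=T -> ctr[0]=3
Ev 7: PC=4 idx=0 pred=T actual=T -> ctr[0]=3
Ev 8: PC=1 idx=1 pred=T actual=T -> ctr[1]=3
Ev 9: PC=4 idx=0 pred=T actual=T -> ctr[0]=3
Ev 10: PC=4 idx=0 pred=T actual=T -> ctr[0]=3

Answer: 3 3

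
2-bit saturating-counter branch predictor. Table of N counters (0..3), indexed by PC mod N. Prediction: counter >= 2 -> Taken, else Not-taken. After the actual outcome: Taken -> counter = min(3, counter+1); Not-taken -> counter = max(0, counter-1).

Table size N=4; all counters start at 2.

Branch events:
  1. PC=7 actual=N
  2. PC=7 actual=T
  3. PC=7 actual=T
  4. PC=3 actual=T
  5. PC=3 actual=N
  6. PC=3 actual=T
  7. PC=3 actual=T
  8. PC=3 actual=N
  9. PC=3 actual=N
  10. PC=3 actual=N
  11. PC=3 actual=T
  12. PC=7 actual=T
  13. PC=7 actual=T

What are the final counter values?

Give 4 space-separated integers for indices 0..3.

Answer: 2 2 2 3

Derivation:
Ev 1: PC=7 idx=3 pred=T actual=N -> ctr[3]=1
Ev 2: PC=7 idx=3 pred=N actual=T -> ctr[3]=2
Ev 3: PC=7 idx=3 pred=T actual=T -> ctr[3]=3
Ev 4: PC=3 idx=3 pred=T actual=T -> ctr[3]=3
Ev 5: PC=3 idx=3 pred=T actual=N -> ctr[3]=2
Ev 6: PC=3 idx=3 pred=T actual=T -> ctr[3]=3
Ev 7: PC=3 idx=3 pred=T actual=T -> ctr[3]=3
Ev 8: PC=3 idx=3 pred=T actual=N -> ctr[3]=2
Ev 9: PC=3 idx=3 pred=T actual=N -> ctr[3]=1
Ev 10: PC=3 idx=3 pred=N actual=N -> ctr[3]=0
Ev 11: PC=3 idx=3 pred=N actual=T -> ctr[3]=1
Ev 12: PC=7 idx=3 pred=N actual=T -> ctr[3]=2
Ev 13: PC=7 idx=3 pred=T actual=T -> ctr[3]=3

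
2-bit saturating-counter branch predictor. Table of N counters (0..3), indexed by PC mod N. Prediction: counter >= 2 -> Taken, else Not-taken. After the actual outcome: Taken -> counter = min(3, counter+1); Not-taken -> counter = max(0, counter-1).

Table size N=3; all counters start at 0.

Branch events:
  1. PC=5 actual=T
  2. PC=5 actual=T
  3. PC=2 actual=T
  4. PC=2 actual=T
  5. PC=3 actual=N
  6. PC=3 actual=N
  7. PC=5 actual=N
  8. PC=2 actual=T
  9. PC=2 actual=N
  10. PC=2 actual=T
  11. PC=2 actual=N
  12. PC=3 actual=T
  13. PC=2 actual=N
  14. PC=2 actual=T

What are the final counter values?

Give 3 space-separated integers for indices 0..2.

Answer: 1 0 2

Derivation:
Ev 1: PC=5 idx=2 pred=N actual=T -> ctr[2]=1
Ev 2: PC=5 idx=2 pred=N actual=T -> ctr[2]=2
Ev 3: PC=2 idx=2 pred=T actual=T -> ctr[2]=3
Ev 4: PC=2 idx=2 pred=T actual=T -> ctr[2]=3
Ev 5: PC=3 idx=0 pred=N actual=N -> ctr[0]=0
Ev 6: PC=3 idx=0 pred=N actual=N -> ctr[0]=0
Ev 7: PC=5 idx=2 pred=T actual=N -> ctr[2]=2
Ev 8: PC=2 idx=2 pred=T actual=T -> ctr[2]=3
Ev 9: PC=2 idx=2 pred=T actual=N -> ctr[2]=2
Ev 10: PC=2 idx=2 pred=T actual=T -> ctr[2]=3
Ev 11: PC=2 idx=2 pred=T actual=N -> ctr[2]=2
Ev 12: PC=3 idx=0 pred=N actual=T -> ctr[0]=1
Ev 13: PC=2 idx=2 pred=T actual=N -> ctr[2]=1
Ev 14: PC=2 idx=2 pred=N actual=T -> ctr[2]=2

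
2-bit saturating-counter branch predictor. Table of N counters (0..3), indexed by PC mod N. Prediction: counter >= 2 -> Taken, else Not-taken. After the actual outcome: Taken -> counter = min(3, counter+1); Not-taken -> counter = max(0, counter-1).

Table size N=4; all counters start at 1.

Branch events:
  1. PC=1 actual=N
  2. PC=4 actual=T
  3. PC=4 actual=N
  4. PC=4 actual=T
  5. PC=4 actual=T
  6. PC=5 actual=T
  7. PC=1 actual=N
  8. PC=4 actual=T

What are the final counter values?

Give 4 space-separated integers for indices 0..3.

Ev 1: PC=1 idx=1 pred=N actual=N -> ctr[1]=0
Ev 2: PC=4 idx=0 pred=N actual=T -> ctr[0]=2
Ev 3: PC=4 idx=0 pred=T actual=N -> ctr[0]=1
Ev 4: PC=4 idx=0 pred=N actual=T -> ctr[0]=2
Ev 5: PC=4 idx=0 pred=T actual=T -> ctr[0]=3
Ev 6: PC=5 idx=1 pred=N actual=T -> ctr[1]=1
Ev 7: PC=1 idx=1 pred=N actual=N -> ctr[1]=0
Ev 8: PC=4 idx=0 pred=T actual=T -> ctr[0]=3

Answer: 3 0 1 1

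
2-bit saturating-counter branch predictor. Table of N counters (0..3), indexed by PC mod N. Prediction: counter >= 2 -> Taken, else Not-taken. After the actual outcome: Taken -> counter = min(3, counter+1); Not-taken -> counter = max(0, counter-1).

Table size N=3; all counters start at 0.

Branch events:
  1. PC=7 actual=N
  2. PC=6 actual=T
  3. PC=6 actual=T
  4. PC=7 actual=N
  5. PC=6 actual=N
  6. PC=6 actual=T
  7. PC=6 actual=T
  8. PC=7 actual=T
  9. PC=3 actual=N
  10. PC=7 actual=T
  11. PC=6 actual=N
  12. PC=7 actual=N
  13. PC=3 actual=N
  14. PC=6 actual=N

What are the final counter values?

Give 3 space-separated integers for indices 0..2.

Answer: 0 1 0

Derivation:
Ev 1: PC=7 idx=1 pred=N actual=N -> ctr[1]=0
Ev 2: PC=6 idx=0 pred=N actual=T -> ctr[0]=1
Ev 3: PC=6 idx=0 pred=N actual=T -> ctr[0]=2
Ev 4: PC=7 idx=1 pred=N actual=N -> ctr[1]=0
Ev 5: PC=6 idx=0 pred=T actual=N -> ctr[0]=1
Ev 6: PC=6 idx=0 pred=N actual=T -> ctr[0]=2
Ev 7: PC=6 idx=0 pred=T actual=T -> ctr[0]=3
Ev 8: PC=7 idx=1 pred=N actual=T -> ctr[1]=1
Ev 9: PC=3 idx=0 pred=T actual=N -> ctr[0]=2
Ev 10: PC=7 idx=1 pred=N actual=T -> ctr[1]=2
Ev 11: PC=6 idx=0 pred=T actual=N -> ctr[0]=1
Ev 12: PC=7 idx=1 pred=T actual=N -> ctr[1]=1
Ev 13: PC=3 idx=0 pred=N actual=N -> ctr[0]=0
Ev 14: PC=6 idx=0 pred=N actual=N -> ctr[0]=0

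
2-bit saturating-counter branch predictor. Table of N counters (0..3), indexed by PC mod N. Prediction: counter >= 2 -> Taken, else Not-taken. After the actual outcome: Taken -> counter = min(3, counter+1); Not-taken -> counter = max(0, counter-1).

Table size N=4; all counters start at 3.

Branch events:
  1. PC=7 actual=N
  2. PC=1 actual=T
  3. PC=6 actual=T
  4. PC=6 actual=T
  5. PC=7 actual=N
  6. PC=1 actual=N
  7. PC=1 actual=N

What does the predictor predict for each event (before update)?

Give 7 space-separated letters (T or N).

Answer: T T T T T T T

Derivation:
Ev 1: PC=7 idx=3 pred=T actual=N -> ctr[3]=2
Ev 2: PC=1 idx=1 pred=T actual=T -> ctr[1]=3
Ev 3: PC=6 idx=2 pred=T actual=T -> ctr[2]=3
Ev 4: PC=6 idx=2 pred=T actual=T -> ctr[2]=3
Ev 5: PC=7 idx=3 pred=T actual=N -> ctr[3]=1
Ev 6: PC=1 idx=1 pred=T actual=N -> ctr[1]=2
Ev 7: PC=1 idx=1 pred=T actual=N -> ctr[1]=1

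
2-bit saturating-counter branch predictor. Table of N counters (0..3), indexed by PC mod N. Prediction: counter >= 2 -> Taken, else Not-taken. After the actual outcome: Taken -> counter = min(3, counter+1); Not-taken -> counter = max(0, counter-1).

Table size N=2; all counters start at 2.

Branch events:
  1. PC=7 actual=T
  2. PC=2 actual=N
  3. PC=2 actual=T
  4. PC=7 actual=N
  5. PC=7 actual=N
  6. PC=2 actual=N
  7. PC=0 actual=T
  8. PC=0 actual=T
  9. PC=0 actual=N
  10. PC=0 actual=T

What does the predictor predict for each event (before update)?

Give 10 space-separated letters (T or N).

Answer: T T N T T T N T T T

Derivation:
Ev 1: PC=7 idx=1 pred=T actual=T -> ctr[1]=3
Ev 2: PC=2 idx=0 pred=T actual=N -> ctr[0]=1
Ev 3: PC=2 idx=0 pred=N actual=T -> ctr[0]=2
Ev 4: PC=7 idx=1 pred=T actual=N -> ctr[1]=2
Ev 5: PC=7 idx=1 pred=T actual=N -> ctr[1]=1
Ev 6: PC=2 idx=0 pred=T actual=N -> ctr[0]=1
Ev 7: PC=0 idx=0 pred=N actual=T -> ctr[0]=2
Ev 8: PC=0 idx=0 pred=T actual=T -> ctr[0]=3
Ev 9: PC=0 idx=0 pred=T actual=N -> ctr[0]=2
Ev 10: PC=0 idx=0 pred=T actual=T -> ctr[0]=3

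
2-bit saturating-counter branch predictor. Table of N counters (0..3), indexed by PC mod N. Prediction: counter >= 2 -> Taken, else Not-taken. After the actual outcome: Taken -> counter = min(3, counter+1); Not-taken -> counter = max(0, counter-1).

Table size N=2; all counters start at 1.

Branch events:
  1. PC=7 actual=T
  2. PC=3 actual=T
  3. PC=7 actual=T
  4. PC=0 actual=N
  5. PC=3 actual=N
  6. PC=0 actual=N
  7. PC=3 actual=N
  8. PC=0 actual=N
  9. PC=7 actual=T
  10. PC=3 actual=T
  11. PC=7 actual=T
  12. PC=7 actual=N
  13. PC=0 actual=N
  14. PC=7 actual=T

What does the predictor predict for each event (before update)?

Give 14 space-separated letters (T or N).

Ev 1: PC=7 idx=1 pred=N actual=T -> ctr[1]=2
Ev 2: PC=3 idx=1 pred=T actual=T -> ctr[1]=3
Ev 3: PC=7 idx=1 pred=T actual=T -> ctr[1]=3
Ev 4: PC=0 idx=0 pred=N actual=N -> ctr[0]=0
Ev 5: PC=3 idx=1 pred=T actual=N -> ctr[1]=2
Ev 6: PC=0 idx=0 pred=N actual=N -> ctr[0]=0
Ev 7: PC=3 idx=1 pred=T actual=N -> ctr[1]=1
Ev 8: PC=0 idx=0 pred=N actual=N -> ctr[0]=0
Ev 9: PC=7 idx=1 pred=N actual=T -> ctr[1]=2
Ev 10: PC=3 idx=1 pred=T actual=T -> ctr[1]=3
Ev 11: PC=7 idx=1 pred=T actual=T -> ctr[1]=3
Ev 12: PC=7 idx=1 pred=T actual=N -> ctr[1]=2
Ev 13: PC=0 idx=0 pred=N actual=N -> ctr[0]=0
Ev 14: PC=7 idx=1 pred=T actual=T -> ctr[1]=3

Answer: N T T N T N T N N T T T N T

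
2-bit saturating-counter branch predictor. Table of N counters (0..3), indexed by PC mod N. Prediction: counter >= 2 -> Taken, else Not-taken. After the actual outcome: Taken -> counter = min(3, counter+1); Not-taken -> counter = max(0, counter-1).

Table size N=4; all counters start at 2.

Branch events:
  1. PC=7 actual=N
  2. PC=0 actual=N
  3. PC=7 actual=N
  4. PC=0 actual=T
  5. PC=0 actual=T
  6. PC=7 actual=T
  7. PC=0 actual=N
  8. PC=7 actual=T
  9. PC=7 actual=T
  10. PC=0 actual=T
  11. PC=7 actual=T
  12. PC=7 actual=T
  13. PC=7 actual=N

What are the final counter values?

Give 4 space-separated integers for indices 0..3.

Answer: 3 2 2 2

Derivation:
Ev 1: PC=7 idx=3 pred=T actual=N -> ctr[3]=1
Ev 2: PC=0 idx=0 pred=T actual=N -> ctr[0]=1
Ev 3: PC=7 idx=3 pred=N actual=N -> ctr[3]=0
Ev 4: PC=0 idx=0 pred=N actual=T -> ctr[0]=2
Ev 5: PC=0 idx=0 pred=T actual=T -> ctr[0]=3
Ev 6: PC=7 idx=3 pred=N actual=T -> ctr[3]=1
Ev 7: PC=0 idx=0 pred=T actual=N -> ctr[0]=2
Ev 8: PC=7 idx=3 pred=N actual=T -> ctr[3]=2
Ev 9: PC=7 idx=3 pred=T actual=T -> ctr[3]=3
Ev 10: PC=0 idx=0 pred=T actual=T -> ctr[0]=3
Ev 11: PC=7 idx=3 pred=T actual=T -> ctr[3]=3
Ev 12: PC=7 idx=3 pred=T actual=T -> ctr[3]=3
Ev 13: PC=7 idx=3 pred=T actual=N -> ctr[3]=2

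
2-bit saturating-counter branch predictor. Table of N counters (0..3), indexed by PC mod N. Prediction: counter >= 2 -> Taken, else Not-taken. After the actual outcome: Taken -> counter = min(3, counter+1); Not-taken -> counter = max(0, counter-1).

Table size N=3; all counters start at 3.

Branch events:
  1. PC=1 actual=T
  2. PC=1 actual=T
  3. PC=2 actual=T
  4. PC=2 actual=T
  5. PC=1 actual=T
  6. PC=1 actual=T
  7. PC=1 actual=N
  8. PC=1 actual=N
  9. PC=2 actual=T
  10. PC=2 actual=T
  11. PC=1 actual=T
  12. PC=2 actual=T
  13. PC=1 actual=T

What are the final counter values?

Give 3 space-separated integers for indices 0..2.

Answer: 3 3 3

Derivation:
Ev 1: PC=1 idx=1 pred=T actual=T -> ctr[1]=3
Ev 2: PC=1 idx=1 pred=T actual=T -> ctr[1]=3
Ev 3: PC=2 idx=2 pred=T actual=T -> ctr[2]=3
Ev 4: PC=2 idx=2 pred=T actual=T -> ctr[2]=3
Ev 5: PC=1 idx=1 pred=T actual=T -> ctr[1]=3
Ev 6: PC=1 idx=1 pred=T actual=T -> ctr[1]=3
Ev 7: PC=1 idx=1 pred=T actual=N -> ctr[1]=2
Ev 8: PC=1 idx=1 pred=T actual=N -> ctr[1]=1
Ev 9: PC=2 idx=2 pred=T actual=T -> ctr[2]=3
Ev 10: PC=2 idx=2 pred=T actual=T -> ctr[2]=3
Ev 11: PC=1 idx=1 pred=N actual=T -> ctr[1]=2
Ev 12: PC=2 idx=2 pred=T actual=T -> ctr[2]=3
Ev 13: PC=1 idx=1 pred=T actual=T -> ctr[1]=3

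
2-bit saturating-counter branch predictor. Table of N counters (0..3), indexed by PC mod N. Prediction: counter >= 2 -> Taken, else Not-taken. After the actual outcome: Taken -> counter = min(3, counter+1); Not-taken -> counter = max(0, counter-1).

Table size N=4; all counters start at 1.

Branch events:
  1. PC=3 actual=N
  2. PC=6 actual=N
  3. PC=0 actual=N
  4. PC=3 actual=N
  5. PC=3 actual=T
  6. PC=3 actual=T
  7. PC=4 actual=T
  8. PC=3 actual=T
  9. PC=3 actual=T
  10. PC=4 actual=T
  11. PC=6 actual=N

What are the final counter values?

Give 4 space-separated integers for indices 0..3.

Ev 1: PC=3 idx=3 pred=N actual=N -> ctr[3]=0
Ev 2: PC=6 idx=2 pred=N actual=N -> ctr[2]=0
Ev 3: PC=0 idx=0 pred=N actual=N -> ctr[0]=0
Ev 4: PC=3 idx=3 pred=N actual=N -> ctr[3]=0
Ev 5: PC=3 idx=3 pred=N actual=T -> ctr[3]=1
Ev 6: PC=3 idx=3 pred=N actual=T -> ctr[3]=2
Ev 7: PC=4 idx=0 pred=N actual=T -> ctr[0]=1
Ev 8: PC=3 idx=3 pred=T actual=T -> ctr[3]=3
Ev 9: PC=3 idx=3 pred=T actual=T -> ctr[3]=3
Ev 10: PC=4 idx=0 pred=N actual=T -> ctr[0]=2
Ev 11: PC=6 idx=2 pred=N actual=N -> ctr[2]=0

Answer: 2 1 0 3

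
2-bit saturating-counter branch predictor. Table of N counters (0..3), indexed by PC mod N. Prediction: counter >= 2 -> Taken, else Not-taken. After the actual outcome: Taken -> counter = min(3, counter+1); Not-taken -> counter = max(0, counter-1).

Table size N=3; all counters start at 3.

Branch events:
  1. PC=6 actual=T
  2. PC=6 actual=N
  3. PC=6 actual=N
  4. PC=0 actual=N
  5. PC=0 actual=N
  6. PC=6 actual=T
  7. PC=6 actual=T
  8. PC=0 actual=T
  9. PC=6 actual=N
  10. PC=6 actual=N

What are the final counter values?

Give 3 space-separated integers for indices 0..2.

Answer: 1 3 3

Derivation:
Ev 1: PC=6 idx=0 pred=T actual=T -> ctr[0]=3
Ev 2: PC=6 idx=0 pred=T actual=N -> ctr[0]=2
Ev 3: PC=6 idx=0 pred=T actual=N -> ctr[0]=1
Ev 4: PC=0 idx=0 pred=N actual=N -> ctr[0]=0
Ev 5: PC=0 idx=0 pred=N actual=N -> ctr[0]=0
Ev 6: PC=6 idx=0 pred=N actual=T -> ctr[0]=1
Ev 7: PC=6 idx=0 pred=N actual=T -> ctr[0]=2
Ev 8: PC=0 idx=0 pred=T actual=T -> ctr[0]=3
Ev 9: PC=6 idx=0 pred=T actual=N -> ctr[0]=2
Ev 10: PC=6 idx=0 pred=T actual=N -> ctr[0]=1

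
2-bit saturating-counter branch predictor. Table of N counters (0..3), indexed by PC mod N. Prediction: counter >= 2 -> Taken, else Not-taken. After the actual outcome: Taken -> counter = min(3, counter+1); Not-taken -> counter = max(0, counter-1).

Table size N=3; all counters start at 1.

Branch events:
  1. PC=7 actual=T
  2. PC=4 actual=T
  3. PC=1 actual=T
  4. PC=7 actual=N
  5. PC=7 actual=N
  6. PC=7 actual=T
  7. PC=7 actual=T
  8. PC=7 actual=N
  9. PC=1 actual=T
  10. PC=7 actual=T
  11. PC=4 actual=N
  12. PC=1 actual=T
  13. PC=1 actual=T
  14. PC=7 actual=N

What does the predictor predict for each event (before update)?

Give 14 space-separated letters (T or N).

Answer: N T T T T N T T T T T T T T

Derivation:
Ev 1: PC=7 idx=1 pred=N actual=T -> ctr[1]=2
Ev 2: PC=4 idx=1 pred=T actual=T -> ctr[1]=3
Ev 3: PC=1 idx=1 pred=T actual=T -> ctr[1]=3
Ev 4: PC=7 idx=1 pred=T actual=N -> ctr[1]=2
Ev 5: PC=7 idx=1 pred=T actual=N -> ctr[1]=1
Ev 6: PC=7 idx=1 pred=N actual=T -> ctr[1]=2
Ev 7: PC=7 idx=1 pred=T actual=T -> ctr[1]=3
Ev 8: PC=7 idx=1 pred=T actual=N -> ctr[1]=2
Ev 9: PC=1 idx=1 pred=T actual=T -> ctr[1]=3
Ev 10: PC=7 idx=1 pred=T actual=T -> ctr[1]=3
Ev 11: PC=4 idx=1 pred=T actual=N -> ctr[1]=2
Ev 12: PC=1 idx=1 pred=T actual=T -> ctr[1]=3
Ev 13: PC=1 idx=1 pred=T actual=T -> ctr[1]=3
Ev 14: PC=7 idx=1 pred=T actual=N -> ctr[1]=2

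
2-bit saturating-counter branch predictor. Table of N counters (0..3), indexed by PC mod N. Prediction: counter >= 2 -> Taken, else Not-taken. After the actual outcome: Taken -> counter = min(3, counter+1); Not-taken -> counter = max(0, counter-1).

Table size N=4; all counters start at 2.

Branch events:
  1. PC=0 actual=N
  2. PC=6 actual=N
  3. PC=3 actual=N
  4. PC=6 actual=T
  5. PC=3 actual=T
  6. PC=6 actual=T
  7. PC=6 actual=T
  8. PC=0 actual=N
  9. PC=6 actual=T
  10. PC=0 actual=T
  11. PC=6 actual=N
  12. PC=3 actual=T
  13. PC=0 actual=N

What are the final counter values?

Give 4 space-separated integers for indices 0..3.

Ev 1: PC=0 idx=0 pred=T actual=N -> ctr[0]=1
Ev 2: PC=6 idx=2 pred=T actual=N -> ctr[2]=1
Ev 3: PC=3 idx=3 pred=T actual=N -> ctr[3]=1
Ev 4: PC=6 idx=2 pred=N actual=T -> ctr[2]=2
Ev 5: PC=3 idx=3 pred=N actual=T -> ctr[3]=2
Ev 6: PC=6 idx=2 pred=T actual=T -> ctr[2]=3
Ev 7: PC=6 idx=2 pred=T actual=T -> ctr[2]=3
Ev 8: PC=0 idx=0 pred=N actual=N -> ctr[0]=0
Ev 9: PC=6 idx=2 pred=T actual=T -> ctr[2]=3
Ev 10: PC=0 idx=0 pred=N actual=T -> ctr[0]=1
Ev 11: PC=6 idx=2 pred=T actual=N -> ctr[2]=2
Ev 12: PC=3 idx=3 pred=T actual=T -> ctr[3]=3
Ev 13: PC=0 idx=0 pred=N actual=N -> ctr[0]=0

Answer: 0 2 2 3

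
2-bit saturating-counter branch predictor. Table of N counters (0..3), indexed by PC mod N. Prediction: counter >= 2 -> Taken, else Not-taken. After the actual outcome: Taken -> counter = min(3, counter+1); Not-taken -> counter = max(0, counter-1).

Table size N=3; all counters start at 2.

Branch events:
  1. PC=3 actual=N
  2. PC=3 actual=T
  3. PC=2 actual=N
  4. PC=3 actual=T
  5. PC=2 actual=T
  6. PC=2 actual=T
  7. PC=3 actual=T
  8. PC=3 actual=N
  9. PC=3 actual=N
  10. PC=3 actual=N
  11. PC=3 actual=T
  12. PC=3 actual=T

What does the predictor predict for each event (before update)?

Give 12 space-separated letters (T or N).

Answer: T N T T N T T T T N N N

Derivation:
Ev 1: PC=3 idx=0 pred=T actual=N -> ctr[0]=1
Ev 2: PC=3 idx=0 pred=N actual=T -> ctr[0]=2
Ev 3: PC=2 idx=2 pred=T actual=N -> ctr[2]=1
Ev 4: PC=3 idx=0 pred=T actual=T -> ctr[0]=3
Ev 5: PC=2 idx=2 pred=N actual=T -> ctr[2]=2
Ev 6: PC=2 idx=2 pred=T actual=T -> ctr[2]=3
Ev 7: PC=3 idx=0 pred=T actual=T -> ctr[0]=3
Ev 8: PC=3 idx=0 pred=T actual=N -> ctr[0]=2
Ev 9: PC=3 idx=0 pred=T actual=N -> ctr[0]=1
Ev 10: PC=3 idx=0 pred=N actual=N -> ctr[0]=0
Ev 11: PC=3 idx=0 pred=N actual=T -> ctr[0]=1
Ev 12: PC=3 idx=0 pred=N actual=T -> ctr[0]=2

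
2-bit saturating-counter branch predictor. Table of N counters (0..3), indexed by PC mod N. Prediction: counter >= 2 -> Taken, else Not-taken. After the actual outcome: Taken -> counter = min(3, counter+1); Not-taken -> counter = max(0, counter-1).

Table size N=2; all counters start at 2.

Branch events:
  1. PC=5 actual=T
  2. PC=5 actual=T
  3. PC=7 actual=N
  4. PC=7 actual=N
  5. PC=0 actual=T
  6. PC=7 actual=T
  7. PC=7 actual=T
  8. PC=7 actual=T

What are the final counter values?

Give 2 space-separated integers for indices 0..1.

Ev 1: PC=5 idx=1 pred=T actual=T -> ctr[1]=3
Ev 2: PC=5 idx=1 pred=T actual=T -> ctr[1]=3
Ev 3: PC=7 idx=1 pred=T actual=N -> ctr[1]=2
Ev 4: PC=7 idx=1 pred=T actual=N -> ctr[1]=1
Ev 5: PC=0 idx=0 pred=T actual=T -> ctr[0]=3
Ev 6: PC=7 idx=1 pred=N actual=T -> ctr[1]=2
Ev 7: PC=7 idx=1 pred=T actual=T -> ctr[1]=3
Ev 8: PC=7 idx=1 pred=T actual=T -> ctr[1]=3

Answer: 3 3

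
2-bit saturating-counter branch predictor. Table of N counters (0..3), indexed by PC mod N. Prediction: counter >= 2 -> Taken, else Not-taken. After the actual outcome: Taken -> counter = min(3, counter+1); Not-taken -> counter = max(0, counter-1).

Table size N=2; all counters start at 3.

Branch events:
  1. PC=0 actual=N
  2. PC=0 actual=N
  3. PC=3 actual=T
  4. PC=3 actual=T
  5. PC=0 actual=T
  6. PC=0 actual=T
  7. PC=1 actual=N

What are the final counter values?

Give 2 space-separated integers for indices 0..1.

Answer: 3 2

Derivation:
Ev 1: PC=0 idx=0 pred=T actual=N -> ctr[0]=2
Ev 2: PC=0 idx=0 pred=T actual=N -> ctr[0]=1
Ev 3: PC=3 idx=1 pred=T actual=T -> ctr[1]=3
Ev 4: PC=3 idx=1 pred=T actual=T -> ctr[1]=3
Ev 5: PC=0 idx=0 pred=N actual=T -> ctr[0]=2
Ev 6: PC=0 idx=0 pred=T actual=T -> ctr[0]=3
Ev 7: PC=1 idx=1 pred=T actual=N -> ctr[1]=2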